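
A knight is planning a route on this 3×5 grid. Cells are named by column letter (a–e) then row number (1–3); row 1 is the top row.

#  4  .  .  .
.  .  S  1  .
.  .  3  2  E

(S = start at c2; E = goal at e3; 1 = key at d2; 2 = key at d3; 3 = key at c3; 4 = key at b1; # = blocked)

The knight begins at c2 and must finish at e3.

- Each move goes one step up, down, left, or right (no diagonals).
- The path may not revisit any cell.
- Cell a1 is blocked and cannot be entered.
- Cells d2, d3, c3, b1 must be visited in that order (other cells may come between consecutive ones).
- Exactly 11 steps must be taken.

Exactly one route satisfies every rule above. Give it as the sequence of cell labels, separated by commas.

The waypoints must appear in the order d2, d3, c3, b1, with no cell reused.
Route from c2: right 1 to d2, down 1 to d3, left 2 to b3, up 2 to b1, right 3 to e1, down 2 to e3 — 11 moves in all.
Check: order respected (1 at step 1, 2 at step 2, 3 at step 3, 4 at step 6); 11 moves as required.

c2, d2, d3, c3, b3, b2, b1, c1, d1, e1, e2, e3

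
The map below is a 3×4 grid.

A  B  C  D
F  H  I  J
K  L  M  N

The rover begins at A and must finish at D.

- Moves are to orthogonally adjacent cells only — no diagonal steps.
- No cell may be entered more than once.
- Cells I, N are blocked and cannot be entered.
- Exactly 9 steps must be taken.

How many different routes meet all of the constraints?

0

Need simple routes of exactly 9 moves from A to D (Manhattan distance 3, so 3 moves are spent on a detour and 3 undoing it).
No route satisfies every constraint, so the count is 0.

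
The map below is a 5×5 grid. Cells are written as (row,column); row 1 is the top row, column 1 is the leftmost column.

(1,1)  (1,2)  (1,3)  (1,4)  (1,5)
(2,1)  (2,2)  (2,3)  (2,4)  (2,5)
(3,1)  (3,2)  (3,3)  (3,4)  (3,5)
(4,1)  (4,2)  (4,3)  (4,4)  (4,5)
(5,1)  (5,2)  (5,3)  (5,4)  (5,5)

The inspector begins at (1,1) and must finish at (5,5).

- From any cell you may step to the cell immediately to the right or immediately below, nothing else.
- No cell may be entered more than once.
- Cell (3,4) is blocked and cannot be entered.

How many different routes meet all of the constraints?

A right/down-only route from (1,1) to (5,5) makes exactly 4 down-moves and 4 right-moves in some order.
With no other constraints that would be C(8,4) = 70 routes.
Subtract routes through each blocked cell (inclusion–exclusion for overlaps): − through (3,4): 30 → 40.
That gives 40 routes.

40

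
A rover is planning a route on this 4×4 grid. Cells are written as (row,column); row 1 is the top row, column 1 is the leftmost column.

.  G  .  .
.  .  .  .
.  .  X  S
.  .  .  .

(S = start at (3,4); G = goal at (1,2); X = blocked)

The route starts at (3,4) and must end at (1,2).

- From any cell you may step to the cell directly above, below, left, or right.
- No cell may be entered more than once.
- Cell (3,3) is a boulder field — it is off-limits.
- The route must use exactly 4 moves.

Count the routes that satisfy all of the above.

3

Need simple routes of exactly 4 moves from (3,4) to (1,2) (Manhattan distance 4, so 0 moves are spent on a detour and 0 undoing it).
Enumerating: (3,4) (2,4) (1,4) (1,3) (1,2) | (3,4) (2,4) (2,3) (1,3) (1,2) | (3,4) (2,4) (2,3) (2,2) (1,2).
That gives 3 routes.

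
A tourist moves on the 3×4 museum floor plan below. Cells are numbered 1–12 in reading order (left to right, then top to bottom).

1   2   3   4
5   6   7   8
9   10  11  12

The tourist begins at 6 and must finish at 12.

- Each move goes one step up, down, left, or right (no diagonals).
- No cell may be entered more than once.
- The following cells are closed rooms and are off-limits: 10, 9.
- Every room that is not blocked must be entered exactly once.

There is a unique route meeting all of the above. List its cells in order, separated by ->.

6 -> 5 -> 1 -> 2 -> 3 -> 4 -> 8 -> 7 -> 11 -> 12

Need to visit all 10 open cells exactly once, starting at 6 and ending at 12.
Cell 11 has only two open neighbours (7 and 12), so the path must pass straight through it: one of those is the cell it's entered from and the other is where it exits.
Route from 6: left 1 to 5, up 1 to 1, right 3 to 4, down 1 to 8, left 1 to 7, down 1 to 11, right 1 to 12 — 9 moves in all.
Check: all 10 open cells covered.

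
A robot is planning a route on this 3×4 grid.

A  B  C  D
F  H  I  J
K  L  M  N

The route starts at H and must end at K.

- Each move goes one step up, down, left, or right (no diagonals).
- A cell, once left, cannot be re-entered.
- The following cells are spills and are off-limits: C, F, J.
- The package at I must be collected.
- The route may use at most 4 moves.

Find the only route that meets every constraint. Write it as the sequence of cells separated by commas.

H, I, M, L, K

The budget equals the shortest possible length, so every move has to be on a shortest route through the required cells.
Route from H: right to I, down to M, 2× left (reaching K) — 4 moves in all.
Check: all required cells visited; 4 ≤ 4 moves.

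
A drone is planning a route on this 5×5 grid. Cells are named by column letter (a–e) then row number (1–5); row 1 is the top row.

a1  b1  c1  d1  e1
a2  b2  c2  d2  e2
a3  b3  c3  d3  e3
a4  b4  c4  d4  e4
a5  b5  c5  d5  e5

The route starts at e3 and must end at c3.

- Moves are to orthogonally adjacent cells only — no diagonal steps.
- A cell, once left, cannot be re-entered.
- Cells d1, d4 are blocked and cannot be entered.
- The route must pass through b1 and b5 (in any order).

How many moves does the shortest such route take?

12

Any route passes through b1 and b5 in some order between e3 and c3. Summing Manhattan distances along each leg and taking the cheapest ordering (e3 → b1 → b5 → c3) gives a lower bound of 5 + 4 + 3 = 12 moves.
A route of 12 moves achieves this: e3 → e2 → d2 → c2 → c1 → b1 → b2 → b3 → b4 → b5 → c5 → c4 → c3.
Since 12 matches the lower bound, it is optimal.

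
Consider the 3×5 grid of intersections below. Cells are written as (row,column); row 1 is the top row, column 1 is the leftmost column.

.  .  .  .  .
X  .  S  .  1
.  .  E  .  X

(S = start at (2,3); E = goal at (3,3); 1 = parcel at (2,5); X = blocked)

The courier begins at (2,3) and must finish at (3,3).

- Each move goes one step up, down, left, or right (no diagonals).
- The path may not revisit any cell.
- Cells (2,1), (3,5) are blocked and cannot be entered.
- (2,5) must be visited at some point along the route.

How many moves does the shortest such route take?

7

Any route passes through (2,5) somewhere between (2,3) and (3,3). Summing Manhattan distances along the two legs ((2,3) → (2,5) → (3,3)) gives a lower bound of 2 + 3 = 5 moves.
The shortest route satisfying every rule uses 7 moves: (2,3) → (1,3) → (1,4) → (1,5) → (2,5) → (2,4) → (3,4) → (3,3).
The bound of 5 isn't tight here; checking systematically, no route of length 5 through 6 satisfies every constraint, so 7 is the minimum.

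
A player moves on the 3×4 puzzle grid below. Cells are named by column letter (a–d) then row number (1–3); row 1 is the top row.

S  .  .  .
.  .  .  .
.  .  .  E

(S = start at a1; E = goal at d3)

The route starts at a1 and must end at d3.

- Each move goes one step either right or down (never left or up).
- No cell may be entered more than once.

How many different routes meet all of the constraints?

10

A right/down-only route from a1 to d3 makes exactly 2 down-moves and 3 right-moves in some order.
With no other constraints that would be C(5,2) = 10 routes.
That gives 10 routes.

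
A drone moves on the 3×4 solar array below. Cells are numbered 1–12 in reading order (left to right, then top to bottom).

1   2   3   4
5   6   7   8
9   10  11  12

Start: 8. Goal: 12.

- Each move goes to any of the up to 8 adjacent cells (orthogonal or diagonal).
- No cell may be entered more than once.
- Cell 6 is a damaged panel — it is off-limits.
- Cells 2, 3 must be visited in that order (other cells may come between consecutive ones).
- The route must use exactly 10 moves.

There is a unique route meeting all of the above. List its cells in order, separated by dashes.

8 - 11 - 10 - 9 - 5 - 1 - 2 - 3 - 4 - 7 - 12

The waypoints must appear in the order 2, 3, with no cell reused.
Route from 8: down-left 1 to 11, left 2 to 9, up 2 to 1, right 3 to 4, down-left 1 to 7, down-right 1 to 12 — 10 moves in all.
Check: order respected (2 at step 6, 3 at step 7); 10 moves as required.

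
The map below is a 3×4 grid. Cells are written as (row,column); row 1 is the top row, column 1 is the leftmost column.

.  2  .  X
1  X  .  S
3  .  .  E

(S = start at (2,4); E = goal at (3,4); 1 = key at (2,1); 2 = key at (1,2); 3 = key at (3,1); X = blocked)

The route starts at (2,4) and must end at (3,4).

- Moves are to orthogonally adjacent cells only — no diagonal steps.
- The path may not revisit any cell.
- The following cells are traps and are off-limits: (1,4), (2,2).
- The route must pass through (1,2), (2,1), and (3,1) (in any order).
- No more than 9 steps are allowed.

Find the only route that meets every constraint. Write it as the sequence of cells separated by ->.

Any route must reach (1,2), (2,1), and (3,1) and still end at (3,4) within 9 moves, so the order of the required stops is forced.
Route from (2,4): left 1 to (2,3), up 1 to (1,3), left 2 to (1,1), down 2 to (3,1), right 3 to (3,4) — 9 moves in all.
Check: all required cells visited; 9 ≤ 9 moves.

(2,4) -> (2,3) -> (1,3) -> (1,2) -> (1,1) -> (2,1) -> (3,1) -> (3,2) -> (3,3) -> (3,4)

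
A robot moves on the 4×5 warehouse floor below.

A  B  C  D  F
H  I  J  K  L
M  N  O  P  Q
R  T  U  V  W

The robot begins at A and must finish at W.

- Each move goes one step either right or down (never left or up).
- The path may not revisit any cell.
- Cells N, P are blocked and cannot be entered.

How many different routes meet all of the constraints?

9

A right/down-only route from A to W makes exactly 3 down-moves and 4 right-moves in some order.
With no other constraints that would be C(7,3) = 35 routes.
Subtract routes through each blocked cell (inclusion–exclusion for overlaps): − through N: 12 − through P: 20 + through N&P: 6 → 9.
That gives 9 routes.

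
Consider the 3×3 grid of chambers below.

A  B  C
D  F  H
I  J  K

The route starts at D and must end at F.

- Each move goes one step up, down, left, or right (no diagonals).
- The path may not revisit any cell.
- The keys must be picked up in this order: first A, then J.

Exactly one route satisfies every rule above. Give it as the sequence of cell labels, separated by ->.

D -> A -> B -> C -> H -> K -> J -> F

The waypoints must appear in the order A, J, with no cell reused.
Route from D: up 1 to A, right 2 to C, down 2 to K, left 1 to J, up 1 to F — 7 moves in all.
Check: order respected (A at step 1, J at step 6).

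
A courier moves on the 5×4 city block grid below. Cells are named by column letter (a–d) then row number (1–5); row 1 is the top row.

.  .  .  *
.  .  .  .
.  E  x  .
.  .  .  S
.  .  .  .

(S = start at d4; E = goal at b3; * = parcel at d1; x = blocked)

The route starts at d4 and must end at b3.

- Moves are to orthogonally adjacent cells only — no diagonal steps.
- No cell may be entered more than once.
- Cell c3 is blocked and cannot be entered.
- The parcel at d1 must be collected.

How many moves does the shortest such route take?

7

Any route passes through d1 somewhere between d4 and b3. Summing Manhattan distances along the two legs (d4 → d1 → b3) gives a lower bound of 3 + 4 = 7 moves.
A route of 7 moves achieves this: d4 → d3 → d2 → d1 → c1 → c2 → b2 → b3.
Since 7 matches the lower bound, it is optimal.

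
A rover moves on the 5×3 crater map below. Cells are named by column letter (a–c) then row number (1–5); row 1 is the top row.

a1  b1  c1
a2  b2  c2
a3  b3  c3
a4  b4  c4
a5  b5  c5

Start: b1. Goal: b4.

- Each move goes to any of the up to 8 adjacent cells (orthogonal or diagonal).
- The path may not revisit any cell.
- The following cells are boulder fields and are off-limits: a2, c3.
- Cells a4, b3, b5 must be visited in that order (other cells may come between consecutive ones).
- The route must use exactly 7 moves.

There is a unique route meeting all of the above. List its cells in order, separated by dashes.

The waypoints must appear in the order a4, b3, b5, with no cell reused.
Route from b1: down 1 to b2, down-left 1 to a3, down 1 to a4, up-right 1 to b3, down-right 1 to c4, down-left 1 to b5, up 1 to b4 — 7 moves in all.
Check: order respected (a4 at step 3, b3 at step 4, b5 at step 6); 7 moves as required.

b1 - b2 - a3 - a4 - b3 - c4 - b5 - b4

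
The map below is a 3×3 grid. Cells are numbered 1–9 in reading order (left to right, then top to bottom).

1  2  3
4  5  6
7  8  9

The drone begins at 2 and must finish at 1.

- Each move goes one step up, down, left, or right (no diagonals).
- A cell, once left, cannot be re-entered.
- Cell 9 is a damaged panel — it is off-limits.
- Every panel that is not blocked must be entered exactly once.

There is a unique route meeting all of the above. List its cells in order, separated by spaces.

Need to visit all 8 open cells exactly once, starting at 2 and ending at 1.
Route from 2: right 1 to 3, down 1 to 6, left 1 to 5, down 1 to 8, left 1 to 7, up 2 to 1 — 7 moves in all.
Check: all 8 open cells covered.

2 3 6 5 8 7 4 1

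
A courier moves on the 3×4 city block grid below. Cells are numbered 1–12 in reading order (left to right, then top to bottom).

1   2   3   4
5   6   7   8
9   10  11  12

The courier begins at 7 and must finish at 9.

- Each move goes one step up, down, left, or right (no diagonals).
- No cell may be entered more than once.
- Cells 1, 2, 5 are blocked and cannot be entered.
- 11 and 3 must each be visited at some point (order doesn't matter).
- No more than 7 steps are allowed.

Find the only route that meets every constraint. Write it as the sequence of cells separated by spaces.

The 7-move cap with required stops at 11, 3 leaves no slack for detours.
Route from 7: up to 3, right to 4, 2× down (reaching 12), 3× left (reaching 9) — 7 moves in all.
Check: all required cells visited; 7 ≤ 7 moves.

7 3 4 8 12 11 10 9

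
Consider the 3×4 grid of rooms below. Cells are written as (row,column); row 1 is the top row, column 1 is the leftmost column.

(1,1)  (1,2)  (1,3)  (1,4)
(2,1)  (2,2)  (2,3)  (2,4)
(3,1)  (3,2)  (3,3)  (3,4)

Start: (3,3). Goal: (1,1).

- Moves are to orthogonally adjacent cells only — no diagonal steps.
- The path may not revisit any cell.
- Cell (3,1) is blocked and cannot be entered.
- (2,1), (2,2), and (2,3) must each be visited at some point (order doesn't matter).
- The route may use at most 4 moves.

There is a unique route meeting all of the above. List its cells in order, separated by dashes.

(3,3) - (2,3) - (2,2) - (2,1) - (1,1)

Any route must reach (2,1), (2,2), and (2,3) and still end at (1,1) within 4 moves, so the order of the required stops is forced.
Route from (3,3): up 1 to (2,3), left 2 to (2,1), up 1 to (1,1) — 4 moves in all.
Check: all required cells visited; 4 ≤ 4 moves.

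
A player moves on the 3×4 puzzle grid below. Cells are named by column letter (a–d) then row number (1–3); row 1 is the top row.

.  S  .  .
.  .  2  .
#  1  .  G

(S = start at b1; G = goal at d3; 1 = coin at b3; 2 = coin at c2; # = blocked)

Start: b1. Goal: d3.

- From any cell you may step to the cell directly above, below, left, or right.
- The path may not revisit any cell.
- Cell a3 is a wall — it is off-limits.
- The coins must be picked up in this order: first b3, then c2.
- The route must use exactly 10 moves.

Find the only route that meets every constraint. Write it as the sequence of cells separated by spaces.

The waypoints must appear in the order b3, c2, with no cell reused.
Route from b1: left 1 to a1, down 1 to a2, right 1 to b2, down 1 to b3, right 1 to c3, up 2 to c1, right 1 to d1, down 2 to d3 — 10 moves in all.
Check: order respected (1 at step 4, 2 at step 6); 10 moves as required.

b1 a1 a2 b2 b3 c3 c2 c1 d1 d2 d3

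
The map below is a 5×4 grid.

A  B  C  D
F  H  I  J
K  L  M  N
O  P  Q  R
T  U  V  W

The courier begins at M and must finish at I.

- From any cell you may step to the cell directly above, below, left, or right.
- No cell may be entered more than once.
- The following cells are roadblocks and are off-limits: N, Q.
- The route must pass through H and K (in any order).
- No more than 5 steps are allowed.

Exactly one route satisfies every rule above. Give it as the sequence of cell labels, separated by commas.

M, L, K, F, H, I

The budget equals the shortest possible length, so every move has to be on a shortest route through the required cells.
Route from M: left 2 to K, up 1 to F, right 2 to I — 5 moves in all.
Check: all required cells visited; 5 ≤ 5 moves.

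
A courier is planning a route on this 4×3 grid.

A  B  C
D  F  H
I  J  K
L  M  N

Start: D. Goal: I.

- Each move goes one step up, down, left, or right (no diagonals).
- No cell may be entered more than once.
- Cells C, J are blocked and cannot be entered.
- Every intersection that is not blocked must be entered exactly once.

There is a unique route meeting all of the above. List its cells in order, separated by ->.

D -> A -> B -> F -> H -> K -> N -> M -> L -> I

Need to visit all 10 open cells exactly once, starting at D and ending at I.
Cell L has only two open neighbours (I and M), so the path must pass straight through it: one of those is the cell it's entered from and the other is where it exits.
Route from D: up 1 to A, right 1 to B, down 1 to F, right 1 to H, down 2 to N, left 2 to L, up 1 to I — 9 moves in all.
Check: all 10 open cells covered.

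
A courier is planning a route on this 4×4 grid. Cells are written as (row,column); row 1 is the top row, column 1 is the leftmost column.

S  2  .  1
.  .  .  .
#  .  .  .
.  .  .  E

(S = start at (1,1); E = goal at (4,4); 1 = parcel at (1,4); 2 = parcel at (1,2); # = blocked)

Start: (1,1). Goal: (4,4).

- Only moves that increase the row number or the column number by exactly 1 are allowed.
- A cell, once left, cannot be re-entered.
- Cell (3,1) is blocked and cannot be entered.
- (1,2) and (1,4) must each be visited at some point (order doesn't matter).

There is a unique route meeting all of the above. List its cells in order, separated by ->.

Moves only go right or down, so the column and row indices never decrease.
Route from (1,1): 3× right (reaching (1,4)), 3× down (reaching (4,4)) — 6 moves in all.
Check: all required cells visited.

(1,1) -> (1,2) -> (1,3) -> (1,4) -> (2,4) -> (3,4) -> (4,4)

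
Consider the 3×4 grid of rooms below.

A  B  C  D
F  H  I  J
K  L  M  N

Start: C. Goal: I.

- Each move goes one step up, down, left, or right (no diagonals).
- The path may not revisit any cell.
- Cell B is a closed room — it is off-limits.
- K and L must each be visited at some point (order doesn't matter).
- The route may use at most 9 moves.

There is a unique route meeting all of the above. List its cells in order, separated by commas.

C, D, J, N, M, L, K, F, H, I

The budget equals the shortest possible length, so every move has to be on a shortest route through the required cells.
Route from C: right to D, 2× down (reaching N), 3× left (reaching K), up to F, 2× right (reaching I) — 9 moves in all.
Check: all required cells visited; 9 ≤ 9 moves.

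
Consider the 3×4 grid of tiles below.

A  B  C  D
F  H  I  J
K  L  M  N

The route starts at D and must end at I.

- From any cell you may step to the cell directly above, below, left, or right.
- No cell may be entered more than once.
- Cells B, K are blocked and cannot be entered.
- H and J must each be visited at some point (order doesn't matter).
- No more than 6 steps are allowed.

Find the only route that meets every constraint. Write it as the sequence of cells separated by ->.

D -> J -> N -> M -> L -> H -> I

Any route must reach H and J and still end at I within 6 moves, so the order of the required stops is forced.
Route from D: down 2 to N, left 2 to L, up 1 to H, right 1 to I — 6 moves in all.
Check: all required cells visited; 6 ≤ 6 moves.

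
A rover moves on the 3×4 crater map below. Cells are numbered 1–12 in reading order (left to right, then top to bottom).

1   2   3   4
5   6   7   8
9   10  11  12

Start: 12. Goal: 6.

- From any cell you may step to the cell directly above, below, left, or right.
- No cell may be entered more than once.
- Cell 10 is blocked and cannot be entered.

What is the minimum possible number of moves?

The Manhattan distance from 12 to 6 is |3−2| + |4−2| = 3, so at least 3 moves are needed.
A route of 3 moves achieves this: 12 → 8 → 7 → 6.
Since 3 matches the lower bound, it is optimal.

3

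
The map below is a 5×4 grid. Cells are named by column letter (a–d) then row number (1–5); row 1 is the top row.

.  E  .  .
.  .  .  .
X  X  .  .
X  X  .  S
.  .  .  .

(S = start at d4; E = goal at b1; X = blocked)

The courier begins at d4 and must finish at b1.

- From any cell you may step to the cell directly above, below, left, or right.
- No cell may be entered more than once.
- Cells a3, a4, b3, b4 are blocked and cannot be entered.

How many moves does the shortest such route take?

The Manhattan distance from d4 to b1 is |4−1| + |4−2| = 5, so at least 5 moves are needed.
A route of 5 moves achieves this: d4 → d3 → d2 → d1 → c1 → b1.
Since 5 matches the lower bound, it is optimal.

5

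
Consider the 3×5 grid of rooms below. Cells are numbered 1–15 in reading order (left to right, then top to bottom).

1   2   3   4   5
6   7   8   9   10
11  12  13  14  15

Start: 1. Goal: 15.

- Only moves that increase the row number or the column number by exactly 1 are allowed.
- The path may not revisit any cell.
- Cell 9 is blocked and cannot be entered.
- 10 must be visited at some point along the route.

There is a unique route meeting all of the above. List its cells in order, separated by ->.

Moves only go right or down, so the column and row indices never decrease.
Route from 1: right 4 to 5, down 2 to 15 — 6 moves in all.
Check: all required cells visited.

1 -> 2 -> 3 -> 4 -> 5 -> 10 -> 15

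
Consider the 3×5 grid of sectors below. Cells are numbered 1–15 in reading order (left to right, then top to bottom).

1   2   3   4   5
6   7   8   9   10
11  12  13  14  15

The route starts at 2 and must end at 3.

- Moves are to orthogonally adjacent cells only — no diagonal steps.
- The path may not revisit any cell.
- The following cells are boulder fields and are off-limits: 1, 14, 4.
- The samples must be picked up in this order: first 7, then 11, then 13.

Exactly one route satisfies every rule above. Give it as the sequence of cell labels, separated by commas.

2, 7, 6, 11, 12, 13, 8, 3

The waypoints must appear in the order 7, 11, 13, with no cell reused.
Route from 2: down to 7, left to 6, down to 11, 2× right (reaching 13), 2× up (reaching 3) — 7 moves in all.
Check: order respected (7 at step 1, 11 at step 3, 13 at step 5).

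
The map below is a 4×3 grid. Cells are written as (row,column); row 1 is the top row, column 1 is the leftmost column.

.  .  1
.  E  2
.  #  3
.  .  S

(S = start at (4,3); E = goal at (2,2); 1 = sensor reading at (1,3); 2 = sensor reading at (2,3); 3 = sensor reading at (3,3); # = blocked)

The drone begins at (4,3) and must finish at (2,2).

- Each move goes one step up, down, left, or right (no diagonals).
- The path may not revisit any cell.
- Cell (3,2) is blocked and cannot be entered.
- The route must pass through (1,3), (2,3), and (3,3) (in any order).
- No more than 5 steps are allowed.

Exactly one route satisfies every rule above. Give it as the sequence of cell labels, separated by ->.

Any route must reach (1,3), (2,3), and (3,3) and still end at (2,2) within 5 moves, so the order of the required stops is forced.
Route from (4,3): up 3 to (1,3), left 1 to (1,2), down 1 to (2,2) — 5 moves in all.
Check: all required cells visited; 5 ≤ 5 moves.

(4,3) -> (3,3) -> (2,3) -> (1,3) -> (1,2) -> (2,2)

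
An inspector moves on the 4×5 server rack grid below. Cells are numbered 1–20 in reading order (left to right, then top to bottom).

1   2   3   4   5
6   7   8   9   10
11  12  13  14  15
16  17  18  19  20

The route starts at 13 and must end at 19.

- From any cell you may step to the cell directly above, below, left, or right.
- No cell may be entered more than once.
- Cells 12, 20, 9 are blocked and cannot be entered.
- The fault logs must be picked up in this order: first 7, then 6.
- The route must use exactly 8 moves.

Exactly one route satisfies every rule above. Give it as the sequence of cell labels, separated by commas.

13, 8, 7, 6, 11, 16, 17, 18, 19

The waypoints must appear in the order 7, 6, with no cell reused.
Route from 13: up to 8, 2× left (reaching 6), 2× down (reaching 16), 3× right (reaching 19) — 8 moves in all.
Check: order respected (7 at step 2, 6 at step 3); 8 moves as required.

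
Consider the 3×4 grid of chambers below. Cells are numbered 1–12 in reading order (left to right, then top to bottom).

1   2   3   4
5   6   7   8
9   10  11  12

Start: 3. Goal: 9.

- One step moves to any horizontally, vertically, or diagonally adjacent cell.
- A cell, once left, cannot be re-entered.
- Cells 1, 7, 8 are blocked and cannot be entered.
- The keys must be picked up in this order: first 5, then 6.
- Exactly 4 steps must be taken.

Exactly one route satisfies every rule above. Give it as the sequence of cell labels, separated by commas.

3, 2, 5, 6, 9

The waypoints must appear in the order 5, 6, with no cell reused.
Route from 3: left 1 to 2, down-left 1 to 5, right 1 to 6, down-left 1 to 9 — 4 moves in all.
Check: order respected (5 at step 2, 6 at step 3); 4 moves as required.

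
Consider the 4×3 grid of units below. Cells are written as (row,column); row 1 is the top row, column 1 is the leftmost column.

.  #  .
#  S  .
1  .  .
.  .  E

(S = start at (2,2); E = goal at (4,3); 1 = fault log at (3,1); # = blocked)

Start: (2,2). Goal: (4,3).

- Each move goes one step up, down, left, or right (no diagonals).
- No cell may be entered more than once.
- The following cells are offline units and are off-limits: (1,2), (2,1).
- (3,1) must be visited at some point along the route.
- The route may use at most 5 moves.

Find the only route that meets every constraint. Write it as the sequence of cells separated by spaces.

(2,2) (3,2) (3,1) (4,1) (4,2) (4,3)

The budget equals the shortest possible length, so every move has to be on a shortest route through the required cells.
Route from (2,2): down to (3,2), left to (3,1), down to (4,1), 2× right (reaching (4,3)) — 5 moves in all.
Check: all required cells visited; 5 ≤ 5 moves.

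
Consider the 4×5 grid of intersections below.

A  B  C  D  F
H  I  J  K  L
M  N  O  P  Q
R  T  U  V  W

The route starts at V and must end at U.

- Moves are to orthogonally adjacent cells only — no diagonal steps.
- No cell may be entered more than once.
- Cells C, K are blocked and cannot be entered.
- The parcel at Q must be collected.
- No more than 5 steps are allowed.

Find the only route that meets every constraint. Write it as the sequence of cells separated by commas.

V, W, Q, P, O, U

The 5-move cap with required stops at Q leaves no slack for detours.
Route from V: right to W, up to Q, 2× left (reaching O), down to U — 5 moves in all.
Check: all required cells visited; 5 ≤ 5 moves.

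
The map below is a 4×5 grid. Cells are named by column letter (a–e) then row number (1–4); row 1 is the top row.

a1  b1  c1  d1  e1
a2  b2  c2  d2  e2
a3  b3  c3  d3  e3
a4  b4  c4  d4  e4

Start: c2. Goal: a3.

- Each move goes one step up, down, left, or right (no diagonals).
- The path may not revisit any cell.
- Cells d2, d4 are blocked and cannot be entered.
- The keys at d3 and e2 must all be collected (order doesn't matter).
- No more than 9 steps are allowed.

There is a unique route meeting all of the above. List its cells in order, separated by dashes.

c2 - c1 - d1 - e1 - e2 - e3 - d3 - c3 - b3 - a3

The 9-move cap with required stops at d3, e2 leaves no slack for detours.
Route from c2: up 1 to c1, right 2 to e1, down 2 to e3, left 4 to a3 — 9 moves in all.
Check: all required cells visited; 9 ≤ 9 moves.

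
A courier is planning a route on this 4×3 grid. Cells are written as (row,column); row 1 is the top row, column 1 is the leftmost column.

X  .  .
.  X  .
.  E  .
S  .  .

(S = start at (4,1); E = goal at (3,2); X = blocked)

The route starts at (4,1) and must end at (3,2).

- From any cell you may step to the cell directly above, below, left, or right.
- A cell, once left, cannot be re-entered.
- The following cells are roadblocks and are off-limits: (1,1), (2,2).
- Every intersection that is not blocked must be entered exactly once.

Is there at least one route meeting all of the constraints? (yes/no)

Cell (1,2) has only one open neighbour but is neither the start nor the goal, so a Hamiltonian route would have to both enter and leave it through the same neighbour — impossible without revisiting.

no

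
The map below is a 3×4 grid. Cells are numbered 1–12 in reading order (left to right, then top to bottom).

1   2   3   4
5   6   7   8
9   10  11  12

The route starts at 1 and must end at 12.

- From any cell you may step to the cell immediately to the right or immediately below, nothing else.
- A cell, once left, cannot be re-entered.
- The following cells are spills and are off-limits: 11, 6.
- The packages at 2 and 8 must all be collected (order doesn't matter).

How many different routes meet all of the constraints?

2

A right/down-only route from 1 to 12 makes exactly 2 down-moves and 3 right-moves in some order.
With no other constraints that would be C(5,2) = 10 routes.
A monotone route can only reach the required cells in the order 2, 8, so split there and multiply the segment counts (each segment already excludes blocked cells): 1→2: 1; 2→8: 2; 8→12: 1; product = 2.
That gives 2 routes.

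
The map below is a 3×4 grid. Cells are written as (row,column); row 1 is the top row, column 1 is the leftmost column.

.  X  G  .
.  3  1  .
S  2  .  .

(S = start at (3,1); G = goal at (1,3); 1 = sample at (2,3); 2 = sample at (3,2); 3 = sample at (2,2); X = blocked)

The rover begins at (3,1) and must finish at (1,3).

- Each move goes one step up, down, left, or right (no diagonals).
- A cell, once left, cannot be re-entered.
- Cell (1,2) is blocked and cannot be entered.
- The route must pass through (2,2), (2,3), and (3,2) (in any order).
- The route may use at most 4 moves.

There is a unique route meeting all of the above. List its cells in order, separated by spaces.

Any route must reach (2,2), (2,3), and (3,2) and still end at (1,3) within 4 moves, so the order of the required stops is forced.
Route from (3,1): right 1 to (3,2), up 1 to (2,2), right 1 to (2,3), up 1 to (1,3) — 4 moves in all.
Check: all required cells visited; 4 ≤ 4 moves.

(3,1) (3,2) (2,2) (2,3) (1,3)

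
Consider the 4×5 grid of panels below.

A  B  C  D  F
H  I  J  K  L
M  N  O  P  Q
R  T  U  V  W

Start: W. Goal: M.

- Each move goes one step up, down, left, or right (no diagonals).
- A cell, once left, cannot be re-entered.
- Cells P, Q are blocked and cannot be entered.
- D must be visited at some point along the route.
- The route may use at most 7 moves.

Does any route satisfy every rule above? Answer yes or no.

Even ignoring the no-revisit rule, getting from W to M via D needs at least 6 + 5 = 11 moves (fewest moves per leg, detouring around blocked cells), which exceeds the 7-move limit.

no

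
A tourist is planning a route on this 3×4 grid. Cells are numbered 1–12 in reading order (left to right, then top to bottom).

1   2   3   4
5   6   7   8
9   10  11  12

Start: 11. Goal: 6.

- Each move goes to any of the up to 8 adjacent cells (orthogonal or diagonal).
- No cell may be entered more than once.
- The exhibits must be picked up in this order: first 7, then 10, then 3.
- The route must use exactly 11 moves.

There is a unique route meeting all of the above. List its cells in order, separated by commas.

11, 12, 8, 4, 7, 10, 9, 5, 1, 2, 3, 6

The waypoints must appear in the order 7, 10, 3, with no cell reused.
Route from 11: right to 12, 2× up (reaching 4), 2× down-left (reaching 10), left to 9, 2× up (reaching 1), 2× right (reaching 3), down-left to 6 — 11 moves in all.
Check: order respected (7 at step 4, 10 at step 5, 3 at step 10); 11 moves as required.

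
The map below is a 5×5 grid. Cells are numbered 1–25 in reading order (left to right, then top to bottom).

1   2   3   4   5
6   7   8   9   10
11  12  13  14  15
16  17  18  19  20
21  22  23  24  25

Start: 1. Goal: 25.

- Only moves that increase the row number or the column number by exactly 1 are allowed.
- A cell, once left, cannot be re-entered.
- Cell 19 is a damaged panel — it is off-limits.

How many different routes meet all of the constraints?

30

A right/down-only route from 1 to 25 makes exactly 4 down-moves and 4 right-moves in some order.
With no other constraints that would be C(8,4) = 70 routes.
Subtract routes through each blocked cell (inclusion–exclusion for overlaps): − through 19: 40 → 30.
That gives 30 routes.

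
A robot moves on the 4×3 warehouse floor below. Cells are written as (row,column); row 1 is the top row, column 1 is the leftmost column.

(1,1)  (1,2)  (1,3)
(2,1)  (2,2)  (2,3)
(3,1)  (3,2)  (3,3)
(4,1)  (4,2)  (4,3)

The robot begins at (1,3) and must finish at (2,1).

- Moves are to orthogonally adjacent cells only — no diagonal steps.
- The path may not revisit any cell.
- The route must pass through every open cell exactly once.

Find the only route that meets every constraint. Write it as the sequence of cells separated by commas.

(1,3), (2,3), (3,3), (4,3), (4,2), (4,1), (3,1), (3,2), (2,2), (1,2), (1,1), (2,1)

Need to visit all 12 open cells exactly once, starting at (1,3) and ending at (2,1).
Route from (1,3): down 3 to (4,3), left 2 to (4,1), up 1 to (3,1), right 1 to (3,2), up 2 to (1,2), left 1 to (1,1), down 1 to (2,1) — 11 moves in all.
Check: all 12 open cells covered.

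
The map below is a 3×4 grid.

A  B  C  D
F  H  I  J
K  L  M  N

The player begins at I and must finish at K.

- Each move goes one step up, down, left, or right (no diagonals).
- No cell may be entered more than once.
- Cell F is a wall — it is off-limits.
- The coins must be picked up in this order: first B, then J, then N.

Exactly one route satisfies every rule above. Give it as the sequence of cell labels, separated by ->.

I -> H -> B -> C -> D -> J -> N -> M -> L -> K

The waypoints must appear in the order B, J, N, with no cell reused.
Route from I: left 1 to H, up 1 to B, right 2 to D, down 2 to N, left 3 to K — 9 moves in all.
Check: order respected (B at step 2, J at step 5, N at step 6).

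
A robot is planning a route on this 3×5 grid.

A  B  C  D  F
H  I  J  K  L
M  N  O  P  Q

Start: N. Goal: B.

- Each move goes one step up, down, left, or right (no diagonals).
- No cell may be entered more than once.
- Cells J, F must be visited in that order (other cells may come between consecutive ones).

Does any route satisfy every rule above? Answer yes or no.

yes

One route that works: N → I → J → K → L → F → D → C → B.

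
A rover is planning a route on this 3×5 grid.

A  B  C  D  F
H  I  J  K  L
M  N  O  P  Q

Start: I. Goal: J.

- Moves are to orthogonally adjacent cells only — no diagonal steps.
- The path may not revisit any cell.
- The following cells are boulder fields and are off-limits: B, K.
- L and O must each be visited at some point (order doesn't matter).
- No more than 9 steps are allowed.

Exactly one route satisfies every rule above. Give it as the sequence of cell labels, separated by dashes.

Any route must reach L and O and still end at J within 9 moves, so the order of the required stops is forced.
Route from I: down to N, 3× right (reaching Q), 2× up (reaching F), 2× left (reaching C), down to J — 9 moves in all.
Check: all required cells visited; 9 ≤ 9 moves.

I - N - O - P - Q - L - F - D - C - J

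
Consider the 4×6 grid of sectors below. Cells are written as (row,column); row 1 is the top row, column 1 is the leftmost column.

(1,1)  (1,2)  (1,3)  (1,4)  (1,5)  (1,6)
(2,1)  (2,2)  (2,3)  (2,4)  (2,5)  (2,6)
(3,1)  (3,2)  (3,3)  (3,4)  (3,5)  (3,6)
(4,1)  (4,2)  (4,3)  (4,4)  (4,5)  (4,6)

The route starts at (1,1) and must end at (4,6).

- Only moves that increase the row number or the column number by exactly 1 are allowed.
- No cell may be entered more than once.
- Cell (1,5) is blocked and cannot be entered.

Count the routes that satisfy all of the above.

A right/down-only route from (1,1) to (4,6) makes exactly 3 down-moves and 5 right-moves in some order.
With no other constraints that would be C(8,3) = 56 routes.
Subtract routes through each blocked cell (inclusion–exclusion for overlaps): − through (1,5): 4 → 52.
That gives 52 routes.

52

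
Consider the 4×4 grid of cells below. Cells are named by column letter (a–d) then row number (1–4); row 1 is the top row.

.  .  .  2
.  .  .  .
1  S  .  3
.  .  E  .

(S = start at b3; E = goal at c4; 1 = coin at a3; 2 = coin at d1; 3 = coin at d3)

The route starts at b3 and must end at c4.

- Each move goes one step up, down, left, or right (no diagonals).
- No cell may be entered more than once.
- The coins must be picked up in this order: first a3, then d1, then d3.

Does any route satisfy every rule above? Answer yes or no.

One route that works: b3 → a3 → a2 → a1 → b1 → c1 → d1 → d2 → d3 → d4 → c4.

yes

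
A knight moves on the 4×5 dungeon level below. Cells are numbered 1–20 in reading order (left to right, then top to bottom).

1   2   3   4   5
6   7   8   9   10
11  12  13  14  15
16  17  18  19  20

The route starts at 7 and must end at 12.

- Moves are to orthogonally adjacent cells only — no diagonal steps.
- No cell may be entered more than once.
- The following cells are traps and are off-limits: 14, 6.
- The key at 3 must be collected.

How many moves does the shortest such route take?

5

Any route passes through 3 somewhere between 7 and 12. Summing Manhattan distances along the two legs (7 → 3 → 12) gives a lower bound of 2 + 3 = 5 moves.
A route of 5 moves achieves this: 7 → 2 → 3 → 8 → 13 → 12.
Since 5 matches the lower bound, it is optimal.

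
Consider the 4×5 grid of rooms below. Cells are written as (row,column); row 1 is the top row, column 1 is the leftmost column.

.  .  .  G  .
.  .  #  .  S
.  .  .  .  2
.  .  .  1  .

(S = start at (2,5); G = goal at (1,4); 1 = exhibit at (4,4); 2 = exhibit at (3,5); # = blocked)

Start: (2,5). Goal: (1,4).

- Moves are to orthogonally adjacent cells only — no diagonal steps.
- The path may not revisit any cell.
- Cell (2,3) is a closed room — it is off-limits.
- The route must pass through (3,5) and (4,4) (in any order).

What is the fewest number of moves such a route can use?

Any route passes through (3,5) and (4,4) in some order between (2,5) and (1,4). Summing Manhattan distances along each leg and taking the cheapest ordering ((2,5) → (3,5) → (4,4) → (1,4)) gives a lower bound of 1 + 2 + 3 = 6 moves.
A route of 6 moves achieves this: (2,5) → (3,5) → (4,5) → (4,4) → (3,4) → (2,4) → (1,4).
Since 6 matches the lower bound, it is optimal.

6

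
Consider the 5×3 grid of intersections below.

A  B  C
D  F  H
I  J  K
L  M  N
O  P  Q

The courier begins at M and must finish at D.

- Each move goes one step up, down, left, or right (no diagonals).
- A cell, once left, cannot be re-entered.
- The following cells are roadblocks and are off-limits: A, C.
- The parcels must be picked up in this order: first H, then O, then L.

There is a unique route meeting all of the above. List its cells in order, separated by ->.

M -> J -> F -> H -> K -> N -> Q -> P -> O -> L -> I -> D

The waypoints must appear in the order H, O, L, with no cell reused.
Route from M: up 2 to F, right 1 to H, down 3 to Q, left 2 to O, up 3 to D — 11 moves in all.
Check: order respected (H at step 3, O at step 8, L at step 9).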